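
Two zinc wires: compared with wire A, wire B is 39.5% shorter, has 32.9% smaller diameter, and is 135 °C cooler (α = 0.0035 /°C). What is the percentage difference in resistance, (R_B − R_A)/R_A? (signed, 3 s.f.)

-29.1%

R ∝ ρL/d² with ρ ∝ (1+αΔT), so R_B/R_A = (1 − 39.5/100) × (1 − 32.9/100)⁻² × (1 − 0.0035×135)
= 0.605 × 2.221 × 0.5275 = 0.7088
(R_B − R_A)/R_A = 0.7088 − 1 = -29.1%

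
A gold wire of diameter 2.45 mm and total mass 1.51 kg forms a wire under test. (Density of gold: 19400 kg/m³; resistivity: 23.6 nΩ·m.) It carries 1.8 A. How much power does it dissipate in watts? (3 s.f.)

0.268 W

ρ = 23.6 nΩ·m = 2.36×10^-8 Ω·m
A = π(d/2)² = π(1.2250e-03 m)² = 4.7144e-06 m²
L = m/(density·A) = 1.51/(19400×4.7144e-06) = 16.51 m
R = ρL/A = (2.36×10^-8)(16.51)/(4.7144e-06) = 0.08265 Ω
P = I²R = (1.8)² × 0.08265 = 0.268 W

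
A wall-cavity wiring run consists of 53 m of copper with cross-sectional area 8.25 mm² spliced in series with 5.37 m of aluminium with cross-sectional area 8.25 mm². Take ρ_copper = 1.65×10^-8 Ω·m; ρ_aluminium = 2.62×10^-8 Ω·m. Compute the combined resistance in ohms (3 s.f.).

Segment 1: A = 8.25 mm² = 8.250e-06 m²
R₁ = ρL/A = (1.65×10^-8)(53)/(8.250e-06) = 0.106 Ω
R₂ = (2.62×10^-8)(5.37)/(8.250e-06) = 0.01705 Ω
R = R₁ + R₂ = 0.123 Ω

0.123 Ω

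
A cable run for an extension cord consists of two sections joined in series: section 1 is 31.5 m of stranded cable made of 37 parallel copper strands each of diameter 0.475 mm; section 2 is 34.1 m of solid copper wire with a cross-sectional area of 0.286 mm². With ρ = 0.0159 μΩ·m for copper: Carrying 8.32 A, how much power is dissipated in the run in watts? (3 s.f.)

ρ = 0.0159 μΩ·m = 1.59×10^-8 Ω·m
Section 1: A_strand = π(2.3750e-04)² = 1.772e-07 m²; R₁ = ρL/(N·A_s) = (1.59×10^-8)(31.5)/(37×1.772e-07) = 0.07639 Ω
Section 2: A = 0.286 mm² = 2.860e-07 m²
R₂ = (1.59×10^-8)(34.1)/(2.860e-07) = 1.896 Ω
R = R₁ + R₂ = 1.972 Ω
P = I²R = (8.32)² × 1.972 = 137 W

137 W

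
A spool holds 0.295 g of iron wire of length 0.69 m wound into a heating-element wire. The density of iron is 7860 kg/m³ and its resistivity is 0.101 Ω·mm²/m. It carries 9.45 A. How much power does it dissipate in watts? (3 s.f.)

ρ = 0.101 Ω·mm²/m = 1.01×10^-7 Ω·m
A = m/(density·L) = 2.950×10^-4/(7860×0.69) = 5.4394e-08 m²
R = ρL/A = (1.01×10^-7)(0.69)/(5.4394e-08) = 1.281 Ω
P = I²R = (9.45)² × 1.281 = 114 W

114 W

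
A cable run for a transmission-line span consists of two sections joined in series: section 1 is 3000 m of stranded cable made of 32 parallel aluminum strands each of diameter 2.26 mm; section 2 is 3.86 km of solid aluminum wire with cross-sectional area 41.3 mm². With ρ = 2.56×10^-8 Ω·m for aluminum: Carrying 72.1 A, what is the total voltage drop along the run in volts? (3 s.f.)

Section 1: A_strand = π(1.1300e-03)² = 4.011e-06 m²; R₁ = ρL/(N·A_s) = (2.56×10^-8)(3000)/(32×4.011e-06) = 0.5983 Ω
Section 2: A = 41.3 mm² = 4.130e-05 m²
R₂ = (2.56×10^-8)(3860)/(4.130e-05) = 2.393 Ω
R = R₁ + R₂ = 2.991 Ω
V = IR = 72.1 × 2.991 = 216 V

216 V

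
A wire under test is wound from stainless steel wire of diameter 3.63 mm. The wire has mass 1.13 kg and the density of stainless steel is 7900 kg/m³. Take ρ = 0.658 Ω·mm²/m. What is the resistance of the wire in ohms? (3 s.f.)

0.879 Ω

ρ = 0.658 Ω·mm²/m = 6.58×10^-7 Ω·m
A = π(d/2)² = π(1.8150e-03 m)² = 1.0349e-05 m²
L = m/(density·A) = 1.13/(7900×1.0349e-05) = 13.82 m
R = ρL/A = (6.58×10^-7)(13.82)/(1.0349e-05) = 0.879 Ω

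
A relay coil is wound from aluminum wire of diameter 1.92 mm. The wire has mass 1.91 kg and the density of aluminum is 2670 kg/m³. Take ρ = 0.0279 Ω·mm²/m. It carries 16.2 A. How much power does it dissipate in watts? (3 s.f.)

625 W

ρ = 0.0279 Ω·mm²/m = 2.79×10^-8 Ω·m
A = π(d/2)² = π(9.6000e-04 m)² = 2.8953e-06 m²
L = m/(density·A) = 1.91/(2670×2.8953e-06) = 247.1 m
R = ρL/A = (2.79×10^-8)(247.1)/(2.8953e-06) = 2.381 Ω
P = I²R = (16.2)² × 2.381 = 625 W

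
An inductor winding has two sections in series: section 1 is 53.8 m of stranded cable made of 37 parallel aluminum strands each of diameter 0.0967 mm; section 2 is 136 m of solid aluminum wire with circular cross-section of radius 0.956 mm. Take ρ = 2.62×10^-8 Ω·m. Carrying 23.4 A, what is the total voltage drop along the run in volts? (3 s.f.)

Section 1: A_strand = π(4.8350e-05)² = 7.344e-09 m²; R₁ = ρL/(N·A_s) = (2.62×10^-8)(53.8)/(37×7.344e-09) = 5.187 Ω
Section 2: A = πr² = π(9.5600e-04 m)² = 2.871e-06 m²
R₂ = (2.62×10^-8)(136)/(2.871e-06) = 1.241 Ω
R = R₁ + R₂ = 6.428 Ω
V = IR = 23.4 × 6.428 = 150 V

150 V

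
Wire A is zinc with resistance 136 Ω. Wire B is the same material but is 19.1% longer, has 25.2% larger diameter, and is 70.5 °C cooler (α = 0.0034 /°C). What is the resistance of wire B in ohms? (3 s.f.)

R ∝ ρL/d² with ρ ∝ (1+αΔT), so R_B/R_A = (1 + 19.1/100) × (1 + 25.2/100)⁻² × (1 − 0.0034×70.5)
= 1.191 × 0.638 × 0.7603 = 0.5777
R_B = 0.5777 × 136 = 78.6 Ω

78.6 Ω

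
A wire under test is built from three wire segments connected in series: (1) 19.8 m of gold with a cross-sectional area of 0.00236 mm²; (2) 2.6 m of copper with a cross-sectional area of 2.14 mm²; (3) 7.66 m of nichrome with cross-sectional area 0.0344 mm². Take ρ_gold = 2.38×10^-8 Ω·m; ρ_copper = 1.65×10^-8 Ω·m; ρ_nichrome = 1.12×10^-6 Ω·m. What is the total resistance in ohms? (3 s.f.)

449 Ω

Seg 1: A = 0.00236 mm² = 2.360e-09 m²
R_1 = (2.38×10^-8)(19.8)/(2.360e-09) = 199.7 Ω
Seg 2: A = 2.14 mm² = 2.140e-06 m²
R_2 = (1.65×10^-8)(2.6)/(2.140e-06) = 0.02005 Ω
Seg 3: A = 0.0344 mm² = 3.440e-08 m²
R_3 = (1.12×10^-6)(7.66)/(3.440e-08) = 249.4 Ω
R_total = R_1 + R_2 + R_3 = 449 Ω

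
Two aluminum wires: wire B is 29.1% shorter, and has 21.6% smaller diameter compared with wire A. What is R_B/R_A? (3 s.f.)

R ∝ L/d², so R_B/R_A = (1 − 29.1/100) × (1 − 21.6/100)⁻²
= 0.709 × 1.627 = 1.15

1.15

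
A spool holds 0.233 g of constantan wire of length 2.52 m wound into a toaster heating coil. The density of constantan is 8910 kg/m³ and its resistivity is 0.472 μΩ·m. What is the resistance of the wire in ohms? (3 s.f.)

ρ = 0.472 μΩ·m = 4.72×10^-7 Ω·m
A = m/(density·L) = 2.330×10^-4/(8910×2.52) = 1.0377e-08 m²
R = ρL/A = (4.72×10^-7)(2.52)/(1.0377e-08) = 115 Ω

115 Ω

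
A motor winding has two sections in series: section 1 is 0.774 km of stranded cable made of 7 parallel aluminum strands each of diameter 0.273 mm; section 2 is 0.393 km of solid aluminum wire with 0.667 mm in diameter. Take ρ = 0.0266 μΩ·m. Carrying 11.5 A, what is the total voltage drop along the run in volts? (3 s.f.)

ρ = 0.0266 μΩ·m = 2.66×10^-8 Ω·m
Section 1: A_strand = π(1.3650e-04)² = 5.853e-08 m²; R₁ = ρL/(N·A_s) = (2.66×10^-8)(774)/(7×5.853e-08) = 50.25 Ω
Section 2: A = π(d/2)² = π(3.3350e-04 m)² = 3.494e-07 m²
R₂ = (2.66×10^-8)(393)/(3.494e-07) = 29.92 Ω
R = R₁ + R₂ = 80.16 Ω
V = IR = 11.5 × 80.16 = 922 V

922 V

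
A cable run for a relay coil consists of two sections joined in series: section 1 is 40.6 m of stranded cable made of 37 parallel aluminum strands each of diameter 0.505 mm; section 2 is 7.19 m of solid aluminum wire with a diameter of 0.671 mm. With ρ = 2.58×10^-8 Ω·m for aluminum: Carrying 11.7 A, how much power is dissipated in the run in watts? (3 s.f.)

Section 1: A_strand = π(2.5250e-04)² = 2.003e-07 m²; R₁ = ρL/(N·A_s) = (2.58×10^-8)(40.6)/(37×2.003e-07) = 0.1413 Ω
Section 2: A = π(d/2)² = π(3.3550e-04 m)² = 3.536e-07 m²
R₂ = (2.58×10^-8)(7.19)/(3.536e-07) = 0.5246 Ω
R = R₁ + R₂ = 0.6659 Ω
P = I²R = (11.7)² × 0.6659 = 91.2 W

91.2 W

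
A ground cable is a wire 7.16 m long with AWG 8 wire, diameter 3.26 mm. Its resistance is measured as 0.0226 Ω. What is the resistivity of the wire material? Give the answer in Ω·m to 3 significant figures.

2.63×10^-8 Ω·m

A = π(3.26/2 mm)² = π(1.6300e-03 m)² = 8.347e-06 m²
ρ = RA/L = (0.0226)(8.347e-06)/(7.16) = 2.63×10^-8 Ω·m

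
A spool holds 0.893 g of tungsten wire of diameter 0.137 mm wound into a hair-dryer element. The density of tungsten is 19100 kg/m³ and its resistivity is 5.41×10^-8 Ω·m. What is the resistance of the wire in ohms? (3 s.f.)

11.6 Ω

A = π(d/2)² = π(6.8500e-05 m)² = 1.4741e-08 m²
L = m/(density·A) = 8.930×10^-4/(19100×1.4741e-08) = 3.172 m
R = ρL/A = (5.41×10^-8)(3.172)/(1.4741e-08) = 11.6 Ω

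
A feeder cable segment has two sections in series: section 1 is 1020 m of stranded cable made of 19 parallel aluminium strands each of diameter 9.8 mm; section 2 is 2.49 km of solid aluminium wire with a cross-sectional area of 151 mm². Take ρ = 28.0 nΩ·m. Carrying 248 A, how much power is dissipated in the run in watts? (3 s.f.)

29600 W

ρ = 28.0 nΩ·m = 2.80×10^-8 Ω·m
Section 1: A_strand = π(4.9000e-03)² = 7.543e-05 m²; R₁ = ρL/(N·A_s) = (2.80×10^-8)(1020)/(19×7.543e-05) = 0.01993 Ω
Section 2: A = 151 mm² = 1.510e-04 m²
R₂ = (2.80×10^-8)(2490)/(1.510e-04) = 0.4617 Ω
R = R₁ + R₂ = 0.4816 Ω
P = I²R = (248)² × 0.4816 = 29600 W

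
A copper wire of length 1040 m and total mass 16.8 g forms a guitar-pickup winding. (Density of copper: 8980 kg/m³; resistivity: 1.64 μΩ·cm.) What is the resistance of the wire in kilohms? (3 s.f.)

ρ = 1.64 μΩ·cm = 1.64×10^-8 Ω·m
A = m/(density·L) = 0.0168/(8980×1040) = 1.7989e-09 m²
R = ρL/A = (1.64×10^-8)(1040)/(1.7989e-09) = 9.48 kΩ

9.48 kΩ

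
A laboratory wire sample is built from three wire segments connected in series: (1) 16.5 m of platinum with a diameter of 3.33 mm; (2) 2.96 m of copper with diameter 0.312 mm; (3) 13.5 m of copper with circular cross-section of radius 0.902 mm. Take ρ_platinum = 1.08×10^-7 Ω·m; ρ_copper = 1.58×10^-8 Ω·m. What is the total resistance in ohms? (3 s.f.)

0.900 Ω

Seg 1: A = π(d/2)² = π(1.6650e-03 m)² = 8.709e-06 m²
R_1 = (1.08×10^-7)(16.5)/(8.709e-06) = 0.2046 Ω
Seg 2: A = π(d/2)² = π(1.5600e-04 m)² = 7.645e-08 m²
R_2 = (1.58×10^-8)(2.96)/(7.645e-08) = 0.6117 Ω
Seg 3: A = πr² = π(9.0200e-04 m)² = 2.556e-06 m²
R_3 = (1.58×10^-8)(13.5)/(2.556e-06) = 0.08345 Ω
R_total = R_1 + R_2 + R_3 = 0.900 Ω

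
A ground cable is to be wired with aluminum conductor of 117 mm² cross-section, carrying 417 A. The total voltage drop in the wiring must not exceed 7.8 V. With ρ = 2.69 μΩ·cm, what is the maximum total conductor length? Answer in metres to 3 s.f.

ρ = 2.69 μΩ·cm = 2.69×10^-8 Ω·m
A = 117 mm² = 1.170e-04 m²
L_max = V_max·A/(1·ρI) = (7.8)(1.170e-04)/(2.69×10^-8×417) = 81.4 m

81.4 m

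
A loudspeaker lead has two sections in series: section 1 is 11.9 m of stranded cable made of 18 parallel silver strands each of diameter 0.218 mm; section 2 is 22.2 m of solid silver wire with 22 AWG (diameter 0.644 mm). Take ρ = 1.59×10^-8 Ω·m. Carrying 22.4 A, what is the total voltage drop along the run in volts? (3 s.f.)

30.6 V

Section 1: A_strand = π(1.0900e-04)² = 3.733e-08 m²; R₁ = ρL/(N·A_s) = (1.59×10^-8)(11.9)/(18×3.733e-08) = 0.2816 Ω
Section 2: A = π(0.644/2 mm)² = π(3.2200e-04 m)² = 3.257e-07 m²
R₂ = (1.59×10^-8)(22.2)/(3.257e-07) = 1.084 Ω
R = R₁ + R₂ = 1.365 Ω
V = IR = 22.4 × 1.365 = 30.6 V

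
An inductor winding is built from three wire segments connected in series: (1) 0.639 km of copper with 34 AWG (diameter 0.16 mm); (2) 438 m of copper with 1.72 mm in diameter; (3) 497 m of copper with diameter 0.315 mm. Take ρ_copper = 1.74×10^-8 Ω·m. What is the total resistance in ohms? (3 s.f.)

667 Ω

Seg 1: A = π(0.16/2 mm)² = π(8.0000e-05 m)² = 2.011e-08 m²
R_1 = (1.74×10^-8)(639)/(2.011e-08) = 553 Ω
Seg 2: A = π(d/2)² = π(8.6000e-04 m)² = 2.324e-06 m²
R_2 = (1.74×10^-8)(438)/(2.324e-06) = 3.28 Ω
Seg 3: A = π(d/2)² = π(1.5750e-04 m)² = 7.793e-08 m²
R_3 = (1.74×10^-8)(497)/(7.793e-08) = 111 Ω
R_total = R_1 + R_2 + R_3 = 667 Ω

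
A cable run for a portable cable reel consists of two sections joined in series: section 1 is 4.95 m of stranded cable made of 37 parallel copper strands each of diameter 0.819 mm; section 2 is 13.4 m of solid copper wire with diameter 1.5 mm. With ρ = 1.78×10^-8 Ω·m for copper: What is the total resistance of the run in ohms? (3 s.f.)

0.139 Ω

Section 1: A_strand = π(4.0950e-04)² = 5.268e-07 m²; R₁ = ρL/(N·A_s) = (1.78×10^-8)(4.95)/(37×5.268e-07) = 0.00452 Ω
Section 2: A = π(d/2)² = π(7.5000e-04 m)² = 1.767e-06 m²
R₂ = (1.78×10^-8)(13.4)/(1.767e-06) = 0.135 Ω
R = R₁ + R₂ = 0.139 Ω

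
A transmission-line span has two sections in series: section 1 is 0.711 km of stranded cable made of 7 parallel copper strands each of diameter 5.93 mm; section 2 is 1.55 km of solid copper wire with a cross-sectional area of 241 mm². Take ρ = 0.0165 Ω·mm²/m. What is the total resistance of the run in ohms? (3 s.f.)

0.167 Ω

ρ = 0.0165 Ω·mm²/m = 1.65×10^-8 Ω·m
Section 1: A_strand = π(2.9650e-03)² = 2.762e-05 m²; R₁ = ρL/(N·A_s) = (1.65×10^-8)(711)/(7×2.762e-05) = 0.06068 Ω
Section 2: A = 241 mm² = 2.410e-04 m²
R₂ = (1.65×10^-8)(1550)/(2.410e-04) = 0.1061 Ω
R = R₁ + R₂ = 0.167 Ω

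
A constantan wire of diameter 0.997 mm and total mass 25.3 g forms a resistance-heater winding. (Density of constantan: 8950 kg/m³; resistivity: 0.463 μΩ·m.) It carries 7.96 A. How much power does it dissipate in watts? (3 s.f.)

ρ = 0.463 μΩ·m = 4.63×10^-7 Ω·m
A = π(d/2)² = π(4.9850e-04 m)² = 7.8069e-07 m²
L = m/(density·A) = 0.0253/(8950×7.8069e-07) = 3.621 m
R = ρL/A = (4.63×10^-7)(3.621)/(7.8069e-07) = 2.147 Ω
P = I²R = (7.96)² × 2.147 = 136 W

136 W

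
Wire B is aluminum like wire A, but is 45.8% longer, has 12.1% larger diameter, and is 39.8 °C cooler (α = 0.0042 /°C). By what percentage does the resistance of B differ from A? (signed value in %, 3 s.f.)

R ∝ ρL/d² with ρ ∝ (1+αΔT), so R_B/R_A = (1 + 45.8/100) × (1 + 12.1/100)⁻² × (1 − 0.0042×39.8)
= 1.458 × 0.7958 × 0.8328 = 0.9663
(R_B − R_A)/R_A = 0.9663 − 1 = -3.37%

-3.37%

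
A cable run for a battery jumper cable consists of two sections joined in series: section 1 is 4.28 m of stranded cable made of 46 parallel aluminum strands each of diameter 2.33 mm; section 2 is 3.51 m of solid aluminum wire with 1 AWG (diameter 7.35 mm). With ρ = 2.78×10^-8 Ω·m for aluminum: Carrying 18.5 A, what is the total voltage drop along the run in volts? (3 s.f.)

Section 1: A_strand = π(1.1650e-03)² = 4.264e-06 m²; R₁ = ρL/(N·A_s) = (2.78×10^-8)(4.28)/(46×4.264e-06) = 6.066×10^-4 Ω
Section 2: A = π(7.35/2 mm)² = π(3.6750e-03 m)² = 4.243e-05 m²
R₂ = (2.78×10^-8)(3.51)/(4.243e-05) = 0.0023 Ω
R = R₁ + R₂ = 0.002906 Ω
V = IR = 18.5 × 0.002906 = 0.0538 V

0.0538 V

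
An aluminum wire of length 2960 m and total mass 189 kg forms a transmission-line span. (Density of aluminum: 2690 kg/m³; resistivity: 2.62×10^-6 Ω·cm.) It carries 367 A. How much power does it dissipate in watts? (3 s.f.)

4.40×10^5 W

ρ = 2.62×10^-6 Ω·cm = 2.62×10^-8 Ω·m
A = m/(density·L) = 189/(2690×2960) = 2.3737e-05 m²
R = ρL/A = (2.62×10^-8)(2960)/(2.3737e-05) = 3.267 Ω
P = I²R = (367)² × 3.267 = 4.40×10^5 W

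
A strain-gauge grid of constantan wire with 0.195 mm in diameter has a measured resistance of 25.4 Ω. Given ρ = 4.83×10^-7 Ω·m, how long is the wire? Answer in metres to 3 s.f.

A = π(d/2)² = π(9.7500e-05 m)² = 2.986e-08 m²
L = RA/ρ = (25.4)(2.986e-08)/(4.83×10^-7) = 1.57 m

1.57 m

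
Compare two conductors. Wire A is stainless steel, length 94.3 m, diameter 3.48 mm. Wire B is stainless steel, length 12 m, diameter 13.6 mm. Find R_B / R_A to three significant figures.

0.00833

R ∝ ρL/d², so R_B/R_A = (L_B/L_A) × (d_A/d_B)²
= (12/94.3) × (3.48/13.6)² = 0.00833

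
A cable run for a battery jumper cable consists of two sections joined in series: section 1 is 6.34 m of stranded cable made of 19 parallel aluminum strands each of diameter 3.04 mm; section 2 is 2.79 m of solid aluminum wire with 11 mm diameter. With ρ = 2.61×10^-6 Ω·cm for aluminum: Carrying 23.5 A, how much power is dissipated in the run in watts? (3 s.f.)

ρ = 2.61×10^-6 Ω·cm = 2.61×10^-8 Ω·m
Section 1: A_strand = π(1.5200e-03)² = 7.258e-06 m²; R₁ = ρL/(N·A_s) = (2.61×10^-8)(6.34)/(19×7.258e-06) = 0.0012 Ω
Section 2: A = π(d/2)² = π(5.5000e-03 m)² = 9.503e-05 m²
R₂ = (2.61×10^-8)(2.79)/(9.503e-05) = 7.662×10^-4 Ω
R = R₁ + R₂ = 0.001966 Ω
P = I²R = (23.5)² × 0.001966 = 1.09 W

1.09 W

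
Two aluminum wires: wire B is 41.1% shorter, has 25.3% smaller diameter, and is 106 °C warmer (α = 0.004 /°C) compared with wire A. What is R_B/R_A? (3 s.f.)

1.50

R ∝ ρL/d² with ρ ∝ (1+αΔT), so R_B/R_A = (1 − 41.1/100) × (1 − 25.3/100)⁻² × (1 + 0.004×106)
= 0.589 × 1.792 × 1.424 = 1.50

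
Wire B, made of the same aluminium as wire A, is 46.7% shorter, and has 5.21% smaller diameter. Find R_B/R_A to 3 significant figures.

0.593

R ∝ L/d², so R_B/R_A = (1 − 46.7/100) × (1 − 5.21/100)⁻²
= 0.533 × 1.113 = 0.593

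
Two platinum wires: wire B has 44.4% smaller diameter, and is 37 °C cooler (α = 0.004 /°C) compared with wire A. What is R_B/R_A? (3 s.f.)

R ∝ ρL/d² with ρ ∝ (1+αΔT), so R_B/R_A = (1 − 44.4/100)⁻² × (1 − 0.004×37)
= 3.235 × 0.852 = 2.76

2.76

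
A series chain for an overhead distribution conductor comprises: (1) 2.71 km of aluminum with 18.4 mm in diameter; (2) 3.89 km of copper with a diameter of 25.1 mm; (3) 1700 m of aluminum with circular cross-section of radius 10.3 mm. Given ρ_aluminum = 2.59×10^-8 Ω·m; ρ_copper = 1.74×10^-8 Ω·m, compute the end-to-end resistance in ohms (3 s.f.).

Seg 1: A = π(d/2)² = π(9.2000e-03 m)² = 2.659e-04 m²
R_1 = (2.59×10^-8)(2710)/(2.659e-04) = 0.264 Ω
Seg 2: A = π(d/2)² = π(1.2550e-02 m)² = 4.948e-04 m²
R_2 = (1.74×10^-8)(3890)/(4.948e-04) = 0.1368 Ω
Seg 3: A = πr² = π(1.0300e-02 m)² = 3.333e-04 m²
R_3 = (2.59×10^-8)(1700)/(3.333e-04) = 0.1321 Ω
R_total = R_1 + R_2 + R_3 = 0.533 Ω

0.533 Ω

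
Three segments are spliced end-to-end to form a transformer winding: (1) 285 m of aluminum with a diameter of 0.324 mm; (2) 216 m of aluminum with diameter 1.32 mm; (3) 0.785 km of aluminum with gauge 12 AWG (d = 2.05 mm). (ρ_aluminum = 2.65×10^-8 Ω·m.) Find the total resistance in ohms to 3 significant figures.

Seg 1: A = π(d/2)² = π(1.6200e-04 m)² = 8.245e-08 m²
R_1 = (2.65×10^-8)(285)/(8.245e-08) = 91.6 Ω
Seg 2: A = π(d/2)² = π(6.6000e-04 m)² = 1.368e-06 m²
R_2 = (2.65×10^-8)(216)/(1.368e-06) = 4.183 Ω
Seg 3: A = π(2.05/2 mm)² = π(1.0250e-03 m)² = 3.301e-06 m²
R_3 = (2.65×10^-8)(785)/(3.301e-06) = 6.303 Ω
R_total = R_1 + R_2 + R_3 = 102 Ω

102 Ω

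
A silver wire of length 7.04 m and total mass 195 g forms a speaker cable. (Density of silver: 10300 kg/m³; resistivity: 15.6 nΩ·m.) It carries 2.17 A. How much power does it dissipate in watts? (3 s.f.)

ρ = 15.6 nΩ·m = 1.56×10^-8 Ω·m
A = m/(density·L) = 0.195/(10300×7.04) = 2.6892e-06 m²
R = ρL/A = (1.56×10^-8)(7.04)/(2.6892e-06) = 0.04084 Ω
P = I²R = (2.17)² × 0.04084 = 0.192 W

0.192 W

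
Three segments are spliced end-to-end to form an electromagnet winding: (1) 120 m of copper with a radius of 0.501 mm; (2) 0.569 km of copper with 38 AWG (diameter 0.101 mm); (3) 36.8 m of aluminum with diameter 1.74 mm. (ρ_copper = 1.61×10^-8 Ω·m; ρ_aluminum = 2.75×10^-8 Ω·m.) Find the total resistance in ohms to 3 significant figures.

1150 Ω

Seg 1: A = πr² = π(5.0100e-04 m)² = 7.885e-07 m²
R_1 = (1.61×10^-8)(120)/(7.885e-07) = 2.45 Ω
Seg 2: A = π(0.101/2 mm)² = π(5.0500e-05 m)² = 8.012e-09 m²
R_2 = (1.61×10^-8)(569)/(8.012e-09) = 1143 Ω
Seg 3: A = π(d/2)² = π(8.7000e-04 m)² = 2.378e-06 m²
R_3 = (2.75×10^-8)(36.8)/(2.378e-06) = 0.4256 Ω
R_total = R_1 + R_2 + R_3 = 1150 Ω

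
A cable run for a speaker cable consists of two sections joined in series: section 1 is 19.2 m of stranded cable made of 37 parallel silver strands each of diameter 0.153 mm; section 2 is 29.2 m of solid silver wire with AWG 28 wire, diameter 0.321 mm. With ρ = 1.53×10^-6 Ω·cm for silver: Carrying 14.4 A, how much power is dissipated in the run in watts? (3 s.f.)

ρ = 1.53×10^-6 Ω·cm = 1.53×10^-8 Ω·m
Section 1: A_strand = π(7.6500e-05)² = 1.839e-08 m²; R₁ = ρL/(N·A_s) = (1.53×10^-8)(19.2)/(37×1.839e-08) = 0.4318 Ω
Section 2: A = π(0.321/2 mm)² = π(1.6050e-04 m)² = 8.093e-08 m²
R₂ = (1.53×10^-8)(29.2)/(8.093e-08) = 5.52 Ω
R = R₁ + R₂ = 5.952 Ω
P = I²R = (14.4)² × 5.952 = 1230 W

1230 W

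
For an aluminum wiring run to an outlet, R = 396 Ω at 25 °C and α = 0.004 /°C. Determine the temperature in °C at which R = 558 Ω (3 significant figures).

127 °C

R = R₀(1 + α(T − T₀)) ⇒ T = T₀ + (R/R₀ − 1)/α
T = 25 + (558/396 − 1)/0.004 = 25 + (0.4091)/0.004 = 127 °C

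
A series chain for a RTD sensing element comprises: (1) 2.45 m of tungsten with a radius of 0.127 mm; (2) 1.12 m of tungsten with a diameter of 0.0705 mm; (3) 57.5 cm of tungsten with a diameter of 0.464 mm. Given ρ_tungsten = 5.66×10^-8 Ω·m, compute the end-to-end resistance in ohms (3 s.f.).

19.2 Ω

Seg 1: A = πr² = π(1.2700e-04 m)² = 5.067e-08 m²
R_1 = (5.66×10^-8)(2.45)/(5.067e-08) = 2.737 Ω
Seg 2: A = π(d/2)² = π(3.5250e-05 m)² = 3.904e-09 m²
R_2 = (5.66×10^-8)(1.12)/(3.904e-09) = 16.24 Ω
Seg 3: A = π(d/2)² = π(2.3200e-04 m)² = 1.691e-07 m²
R_3 = (5.66×10^-8)(0.575)/(1.691e-07) = 0.1925 Ω
R_total = R_1 + R_2 + R_3 = 19.2 Ω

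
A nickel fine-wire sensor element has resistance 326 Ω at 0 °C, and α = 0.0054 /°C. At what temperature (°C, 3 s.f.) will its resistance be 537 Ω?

R = R₀(1 + α(T − T₀)) ⇒ T = T₀ + (R/R₀ − 1)/α
T = 0 + (537/326 − 1)/0.0054 = 0 + (0.6472)/0.0054 = 120 °C

120 °C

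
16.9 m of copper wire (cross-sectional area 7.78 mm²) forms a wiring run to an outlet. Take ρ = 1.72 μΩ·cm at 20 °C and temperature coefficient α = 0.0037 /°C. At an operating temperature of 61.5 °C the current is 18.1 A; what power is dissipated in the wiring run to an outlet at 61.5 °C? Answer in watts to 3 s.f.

14.1 W

ρ = 1.72 μΩ·cm = 1.72×10^-8 Ω·m
A = 7.78 mm² = 7.780e-06 m²
R₍20₎ = ρL/A = (1.72×10^-8)(16.9)/(7.780e-06) = 0.03736 Ω
R₍61.5₎ = R₍20₎(1 + αΔT) = 0.03736 × (1 + 0.0037×41.5) = 0.0431 Ω
P = I²R = (18.1)² × 0.0431 = 14.1 W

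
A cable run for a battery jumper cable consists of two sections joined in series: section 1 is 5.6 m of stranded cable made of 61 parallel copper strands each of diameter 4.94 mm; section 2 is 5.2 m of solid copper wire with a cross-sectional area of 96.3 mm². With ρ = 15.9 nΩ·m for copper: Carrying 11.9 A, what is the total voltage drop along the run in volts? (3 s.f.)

0.0111 V

ρ = 15.9 nΩ·m = 1.59×10^-8 Ω·m
Section 1: A_strand = π(2.4700e-03)² = 1.917e-05 m²; R₁ = ρL/(N·A_s) = (1.59×10^-8)(5.6)/(61×1.917e-05) = 7.616×10^-5 Ω
Section 2: A = 96.3 mm² = 9.630e-05 m²
R₂ = (1.59×10^-8)(5.2)/(9.630e-05) = 8.586×10^-4 Ω
R = R₁ + R₂ = 9.347×10^-4 Ω
V = IR = 11.9 × 9.347×10^-4 = 0.0111 V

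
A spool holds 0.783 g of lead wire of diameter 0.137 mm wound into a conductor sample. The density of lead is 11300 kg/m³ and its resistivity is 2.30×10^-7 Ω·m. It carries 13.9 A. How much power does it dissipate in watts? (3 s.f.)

14200 W

A = π(d/2)² = π(6.8500e-05 m)² = 1.4741e-08 m²
L = m/(density·A) = 7.830×10^-4/(11300×1.4741e-08) = 4.701 m
R = ρL/A = (2.30×10^-7)(4.701)/(1.4741e-08) = 73.34 Ω
P = I²R = (13.9)² × 73.34 = 14200 W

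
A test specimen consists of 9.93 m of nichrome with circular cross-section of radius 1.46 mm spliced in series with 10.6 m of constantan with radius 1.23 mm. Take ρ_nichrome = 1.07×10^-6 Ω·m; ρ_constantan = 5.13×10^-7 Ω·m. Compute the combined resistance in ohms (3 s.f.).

2.73 Ω

Segment 1: A = πr² = π(1.4600e-03 m)² = 6.697e-06 m²
R₁ = ρL/A = (1.07×10^-6)(9.93)/(6.697e-06) = 1.587 Ω
Segment 2: A = πr² = π(1.2300e-03 m)² = 4.753e-06 m²
R₂ = (5.13×10^-7)(10.6)/(4.753e-06) = 1.144 Ω
R = R₁ + R₂ = 2.73 Ω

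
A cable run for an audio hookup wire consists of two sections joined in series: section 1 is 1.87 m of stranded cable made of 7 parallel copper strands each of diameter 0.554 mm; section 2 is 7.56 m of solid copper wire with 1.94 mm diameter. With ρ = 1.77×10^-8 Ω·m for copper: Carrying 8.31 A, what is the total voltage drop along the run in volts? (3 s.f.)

Section 1: A_strand = π(2.7700e-04)² = 2.411e-07 m²; R₁ = ρL/(N·A_s) = (1.77×10^-8)(1.87)/(7×2.411e-07) = 0.01962 Ω
Section 2: A = π(d/2)² = π(9.7000e-04 m)² = 2.956e-06 m²
R₂ = (1.77×10^-8)(7.56)/(2.956e-06) = 0.04527 Ω
R = R₁ + R₂ = 0.06488 Ω
V = IR = 8.31 × 0.06488 = 0.539 V

0.539 V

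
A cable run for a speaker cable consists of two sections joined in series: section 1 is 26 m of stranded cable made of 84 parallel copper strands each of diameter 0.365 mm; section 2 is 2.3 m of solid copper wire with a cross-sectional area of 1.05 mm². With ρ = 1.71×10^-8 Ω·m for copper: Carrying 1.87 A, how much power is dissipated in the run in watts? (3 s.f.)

Section 1: A_strand = π(1.8250e-04)² = 1.046e-07 m²; R₁ = ρL/(N·A_s) = (1.71×10^-8)(26)/(84×1.046e-07) = 0.05058 Ω
Section 2: A = 1.05 mm² = 1.050e-06 m²
R₂ = (1.71×10^-8)(2.3)/(1.050e-06) = 0.03746 Ω
R = R₁ + R₂ = 0.08804 Ω
P = I²R = (1.87)² × 0.08804 = 0.308 W

0.308 W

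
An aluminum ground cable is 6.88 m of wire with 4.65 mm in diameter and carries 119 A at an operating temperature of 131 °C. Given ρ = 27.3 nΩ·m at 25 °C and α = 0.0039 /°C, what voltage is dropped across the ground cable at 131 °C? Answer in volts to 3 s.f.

1.86 V

ρ = 27.3 nΩ·m = 2.73×10^-8 Ω·m
A = π(d/2)² = π(2.3250e-03 m)² = 1.698e-05 m²
R₍25₎ = ρL/A = (2.73×10^-8)(6.88)/(1.698e-05) = 0.01106 Ω
R₍131₎ = R₍25₎(1 + αΔT) = 0.01106 × (1 + 0.0039×106) = 0.01563 Ω
V = IR = 119 × 0.01563 = 1.86 V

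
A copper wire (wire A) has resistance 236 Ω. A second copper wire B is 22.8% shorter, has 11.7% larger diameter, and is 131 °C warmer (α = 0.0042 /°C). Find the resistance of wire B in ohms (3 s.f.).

R ∝ ρL/d² with ρ ∝ (1+αΔT), so R_B/R_A = (1 − 22.8/100) × (1 + 11.7/100)⁻² × (1 + 0.0042×131)
= 0.772 × 0.8015 × 1.55 = 0.9592
R_B = 0.9592 × 236 = 226 Ω

226 Ω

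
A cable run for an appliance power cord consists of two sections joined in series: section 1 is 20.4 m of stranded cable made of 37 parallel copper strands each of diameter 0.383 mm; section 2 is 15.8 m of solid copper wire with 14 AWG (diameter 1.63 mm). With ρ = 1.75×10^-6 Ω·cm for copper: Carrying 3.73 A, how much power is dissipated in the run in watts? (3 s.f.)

ρ = 1.75×10^-6 Ω·cm = 1.75×10^-8 Ω·m
Section 1: A_strand = π(1.9150e-04)² = 1.152e-07 m²; R₁ = ρL/(N·A_s) = (1.75×10^-8)(20.4)/(37×1.152e-07) = 0.08375 Ω
Section 2: A = π(1.63/2 mm)² = π(8.1500e-04 m)² = 2.087e-06 m²
R₂ = (1.75×10^-8)(15.8)/(2.087e-06) = 0.1325 Ω
R = R₁ + R₂ = 0.2163 Ω
P = I²R = (3.73)² × 0.2163 = 3.01 W

3.01 W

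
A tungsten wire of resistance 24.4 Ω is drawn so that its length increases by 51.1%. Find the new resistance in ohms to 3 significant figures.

k = 1 + 51.1/100 = 1.511; volume constant ⇒ A' = A/k, so R' = k²R.
R' = 2.283 × 24.4 = 55.7 Ω

55.7 Ω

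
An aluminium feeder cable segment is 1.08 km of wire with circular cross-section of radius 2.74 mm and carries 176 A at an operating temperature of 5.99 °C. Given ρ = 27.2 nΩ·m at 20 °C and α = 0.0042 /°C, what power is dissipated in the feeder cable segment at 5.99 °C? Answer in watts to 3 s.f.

ρ = 27.2 nΩ·m = 2.72×10^-8 Ω·m
A = πr² = π(2.7400e-03 m)² = 2.359e-05 m²
R₍20₎ = ρL/A = (2.72×10^-8)(1080)/(2.359e-05) = 1.245 Ω
R₍5.99₎ = R₍20₎(1 + αΔT) = 1.245 × (1 + 0.0042×-14) = 1.172 Ω
P = I²R = (176)² × 1.172 = 36300 W

36300 W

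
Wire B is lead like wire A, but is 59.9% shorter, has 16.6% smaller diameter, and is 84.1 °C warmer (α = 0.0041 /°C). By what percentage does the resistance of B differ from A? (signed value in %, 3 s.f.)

R ∝ ρL/d² with ρ ∝ (1+αΔT), so R_B/R_A = (1 − 59.9/100) × (1 − 16.6/100)⁻² × (1 + 0.0041×84.1)
= 0.401 × 1.438 × 1.345 = 0.7753
(R_B − R_A)/R_A = 0.7753 − 1 = -22.5%

-22.5%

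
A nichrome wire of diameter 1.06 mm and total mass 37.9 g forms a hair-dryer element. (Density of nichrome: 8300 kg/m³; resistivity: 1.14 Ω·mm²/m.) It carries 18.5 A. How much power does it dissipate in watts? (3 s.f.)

2290 W

ρ = 1.14 Ω·mm²/m = 1.14×10^-6 Ω·m
A = π(d/2)² = π(5.3000e-04 m)² = 8.8247e-07 m²
L = m/(density·A) = 0.0379/(8300×8.8247e-07) = 5.174 m
R = ρL/A = (1.14×10^-6)(5.174)/(8.8247e-07) = 6.684 Ω
P = I²R = (18.5)² × 6.684 = 2290 W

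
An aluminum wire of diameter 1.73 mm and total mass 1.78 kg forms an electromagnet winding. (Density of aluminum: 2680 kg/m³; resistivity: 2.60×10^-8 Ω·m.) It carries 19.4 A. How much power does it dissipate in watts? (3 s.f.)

1180 W

A = π(d/2)² = π(8.6500e-04 m)² = 2.3506e-06 m²
L = m/(density·A) = 1.78/(2680×2.3506e-06) = 282.6 m
R = ρL/A = (2.60×10^-8)(282.6)/(2.3506e-06) = 3.125 Ω
P = I²R = (19.4)² × 3.125 = 1180 W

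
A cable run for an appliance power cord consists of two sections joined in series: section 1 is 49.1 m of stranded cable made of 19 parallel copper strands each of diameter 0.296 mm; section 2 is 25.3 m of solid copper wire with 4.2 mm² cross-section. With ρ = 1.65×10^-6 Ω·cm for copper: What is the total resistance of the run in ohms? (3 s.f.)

0.719 Ω

ρ = 1.65×10^-6 Ω·cm = 1.65×10^-8 Ω·m
Section 1: A_strand = π(1.4800e-04)² = 6.881e-08 m²; R₁ = ρL/(N·A_s) = (1.65×10^-8)(49.1)/(19×6.881e-08) = 0.6196 Ω
Section 2: A = 4.2 mm² = 4.200e-06 m²
R₂ = (1.65×10^-8)(25.3)/(4.200e-06) = 0.09939 Ω
R = R₁ + R₂ = 0.719 Ω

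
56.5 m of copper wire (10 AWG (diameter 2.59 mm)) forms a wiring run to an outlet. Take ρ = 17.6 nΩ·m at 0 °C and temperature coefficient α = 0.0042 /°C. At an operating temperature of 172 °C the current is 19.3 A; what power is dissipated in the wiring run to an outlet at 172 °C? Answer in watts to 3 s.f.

121 W

ρ = 17.6 nΩ·m = 1.76×10^-8 Ω·m
A = π(2.59/2 mm)² = π(1.2950e-03 m)² = 5.269e-06 m²
R₍0₎ = ρL/A = (1.76×10^-8)(56.5)/(5.269e-06) = 0.1887 Ω
R₍172₎ = R₍0₎(1 + αΔT) = 0.1887 × (1 + 0.0042×172) = 0.3251 Ω
P = I²R = (19.3)² × 0.3251 = 121 W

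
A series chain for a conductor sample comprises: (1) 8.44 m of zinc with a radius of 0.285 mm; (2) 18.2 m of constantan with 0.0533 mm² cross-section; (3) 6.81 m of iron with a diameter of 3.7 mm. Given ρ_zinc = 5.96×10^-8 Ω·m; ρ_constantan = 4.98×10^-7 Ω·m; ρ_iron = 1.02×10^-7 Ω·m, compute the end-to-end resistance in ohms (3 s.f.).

172 Ω

Seg 1: A = πr² = π(2.8500e-04 m)² = 2.552e-07 m²
R_1 = (5.96×10^-8)(8.44)/(2.552e-07) = 1.971 Ω
Seg 2: A = 0.0533 mm² = 5.330e-08 m²
R_2 = (4.98×10^-7)(18.2)/(5.330e-08) = 170 Ω
Seg 3: A = π(d/2)² = π(1.8500e-03 m)² = 1.075e-05 m²
R_3 = (1.02×10^-7)(6.81)/(1.075e-05) = 0.0646 Ω
R_total = R_1 + R_2 + R_3 = 172 Ω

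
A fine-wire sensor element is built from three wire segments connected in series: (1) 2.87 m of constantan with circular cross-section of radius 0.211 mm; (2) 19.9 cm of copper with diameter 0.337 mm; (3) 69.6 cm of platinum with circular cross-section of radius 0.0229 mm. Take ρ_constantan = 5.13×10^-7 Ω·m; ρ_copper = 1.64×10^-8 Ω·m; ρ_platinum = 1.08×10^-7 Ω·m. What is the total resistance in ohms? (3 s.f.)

Seg 1: A = πr² = π(2.1100e-04 m)² = 1.399e-07 m²
R_1 = (5.13×10^-7)(2.87)/(1.399e-07) = 10.53 Ω
Seg 2: A = π(d/2)² = π(1.6850e-04 m)² = 8.920e-08 m²
R_2 = (1.64×10^-8)(0.199)/(8.920e-08) = 0.03659 Ω
Seg 3: A = πr² = π(2.2900e-05 m)² = 1.647e-09 m²
R_3 = (1.08×10^-7)(0.696)/(1.647e-09) = 45.63 Ω
R_total = R_1 + R_2 + R_3 = 56.2 Ω

56.2 Ω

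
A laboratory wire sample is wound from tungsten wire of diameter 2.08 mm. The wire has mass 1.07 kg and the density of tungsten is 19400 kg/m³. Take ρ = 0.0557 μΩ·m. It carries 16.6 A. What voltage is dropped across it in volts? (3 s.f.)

4.42 V

ρ = 0.0557 μΩ·m = 5.57×10^-8 Ω·m
A = π(d/2)² = π(1.0400e-03 m)² = 3.3979e-06 m²
L = m/(density·A) = 1.07/(19400×3.3979e-06) = 16.23 m
R = ρL/A = (5.57×10^-8)(16.23)/(3.3979e-06) = 0.2661 Ω
V = IR = 16.6 × 0.2661 = 4.42 V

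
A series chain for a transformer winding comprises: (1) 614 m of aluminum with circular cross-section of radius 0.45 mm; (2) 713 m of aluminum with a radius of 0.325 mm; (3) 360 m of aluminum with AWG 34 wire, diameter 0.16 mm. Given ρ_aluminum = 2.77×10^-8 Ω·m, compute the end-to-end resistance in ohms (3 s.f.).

582 Ω

Seg 1: A = πr² = π(4.5000e-04 m)² = 6.362e-07 m²
R_1 = (2.77×10^-8)(614)/(6.362e-07) = 26.73 Ω
Seg 2: A = πr² = π(3.2500e-04 m)² = 3.318e-07 m²
R_2 = (2.77×10^-8)(713)/(3.318e-07) = 59.52 Ω
Seg 3: A = π(0.16/2 mm)² = π(8.0000e-05 m)² = 2.011e-08 m²
R_3 = (2.77×10^-8)(360)/(2.011e-08) = 496 Ω
R_total = R_1 + R_2 + R_3 = 582 Ω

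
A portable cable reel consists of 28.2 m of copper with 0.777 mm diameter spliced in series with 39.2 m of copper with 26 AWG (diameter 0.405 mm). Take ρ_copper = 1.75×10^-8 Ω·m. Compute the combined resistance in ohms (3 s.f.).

6.37 Ω

Segment 1: A = π(d/2)² = π(3.8850e-04 m)² = 4.742e-07 m²
R₁ = ρL/A = (1.75×10^-8)(28.2)/(4.742e-07) = 1.041 Ω
Segment 2: A = π(0.405/2 mm)² = π(2.0250e-04 m)² = 1.288e-07 m²
R₂ = (1.75×10^-8)(39.2)/(1.288e-07) = 5.325 Ω
R = R₁ + R₂ = 6.37 Ω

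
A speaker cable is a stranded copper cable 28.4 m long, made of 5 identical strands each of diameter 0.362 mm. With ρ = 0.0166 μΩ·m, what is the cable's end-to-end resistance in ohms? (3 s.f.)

0.916 Ω

ρ = 0.0166 μΩ·m = 1.66×10^-8 Ω·m
A_strand = π(1.8100e-04 m)² = 1.029e-07 m²
R_strand = ρL/A = (1.66×10^-8)(28.4)/(1.029e-07) = 4.581 Ω
R_total = R_strand/N = 4.581/5 = 0.916 Ω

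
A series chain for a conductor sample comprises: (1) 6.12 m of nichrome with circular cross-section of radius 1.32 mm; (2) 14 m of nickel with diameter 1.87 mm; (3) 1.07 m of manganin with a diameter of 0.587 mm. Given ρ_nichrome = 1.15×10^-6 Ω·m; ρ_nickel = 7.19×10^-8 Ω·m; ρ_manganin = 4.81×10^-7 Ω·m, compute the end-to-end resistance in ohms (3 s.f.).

Seg 1: A = πr² = π(1.3200e-03 m)² = 5.474e-06 m²
R_1 = (1.15×10^-6)(6.12)/(5.474e-06) = 1.286 Ω
Seg 2: A = π(d/2)² = π(9.3500e-04 m)² = 2.746e-06 m²
R_2 = (7.19×10^-8)(14)/(2.746e-06) = 0.3665 Ω
Seg 3: A = π(d/2)² = π(2.9350e-04 m)² = 2.706e-07 m²
R_3 = (4.81×10^-7)(1.07)/(2.706e-07) = 1.902 Ω
R_total = R_1 + R_2 + R_3 = 3.55 Ω

3.55 Ω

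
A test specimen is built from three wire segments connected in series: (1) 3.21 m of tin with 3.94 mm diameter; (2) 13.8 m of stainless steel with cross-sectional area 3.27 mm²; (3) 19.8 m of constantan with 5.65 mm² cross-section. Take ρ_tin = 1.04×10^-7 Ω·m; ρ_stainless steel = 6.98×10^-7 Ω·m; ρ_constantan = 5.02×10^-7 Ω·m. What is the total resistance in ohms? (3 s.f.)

Seg 1: A = π(d/2)² = π(1.9700e-03 m)² = 1.219e-05 m²
R_1 = (1.04×10^-7)(3.21)/(1.219e-05) = 0.02738 Ω
Seg 2: A = 3.27 mm² = 3.270e-06 m²
R_2 = (6.98×10^-7)(13.8)/(3.270e-06) = 2.946 Ω
Seg 3: A = 5.65 mm² = 5.650e-06 m²
R_3 = (5.02×10^-7)(19.8)/(5.650e-06) = 1.759 Ω
R_total = R_1 + R_2 + R_3 = 4.73 Ω

4.73 Ω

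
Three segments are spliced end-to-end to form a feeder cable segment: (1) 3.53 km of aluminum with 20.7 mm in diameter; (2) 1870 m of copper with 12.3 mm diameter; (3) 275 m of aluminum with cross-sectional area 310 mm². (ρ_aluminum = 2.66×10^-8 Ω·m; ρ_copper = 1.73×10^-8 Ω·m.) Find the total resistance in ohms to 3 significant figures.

Seg 1: A = π(d/2)² = π(1.0350e-02 m)² = 3.365e-04 m²
R_1 = (2.66×10^-8)(3530)/(3.365e-04) = 0.279 Ω
Seg 2: A = π(d/2)² = π(6.1500e-03 m)² = 1.188e-04 m²
R_2 = (1.73×10^-8)(1870)/(1.188e-04) = 0.2723 Ω
Seg 3: A = 310 mm² = 3.100e-04 m²
R_3 = (2.66×10^-8)(275)/(3.100e-04) = 0.0236 Ω
R_total = R_1 + R_2 + R_3 = 0.575 Ω

0.575 Ω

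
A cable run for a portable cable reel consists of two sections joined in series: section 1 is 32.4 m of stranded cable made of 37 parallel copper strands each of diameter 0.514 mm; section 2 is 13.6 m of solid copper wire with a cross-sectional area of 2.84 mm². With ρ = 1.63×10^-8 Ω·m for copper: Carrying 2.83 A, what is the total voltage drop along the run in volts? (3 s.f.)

0.416 V

Section 1: A_strand = π(2.5700e-04)² = 2.075e-07 m²; R₁ = ρL/(N·A_s) = (1.63×10^-8)(32.4)/(37×2.075e-07) = 0.06879 Ω
Section 2: A = 2.84 mm² = 2.840e-06 m²
R₂ = (1.63×10^-8)(13.6)/(2.840e-06) = 0.07806 Ω
R = R₁ + R₂ = 0.1468 Ω
V = IR = 2.83 × 0.1468 = 0.416 V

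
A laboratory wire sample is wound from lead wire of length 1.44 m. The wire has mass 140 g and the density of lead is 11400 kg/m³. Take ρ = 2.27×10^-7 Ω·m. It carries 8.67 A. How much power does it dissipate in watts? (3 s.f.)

2.88 W

A = m/(density·L) = 0.14/(11400×1.44) = 8.5283e-06 m²
R = ρL/A = (2.27×10^-7)(1.44)/(8.5283e-06) = 0.03833 Ω
P = I²R = (8.67)² × 0.03833 = 2.88 W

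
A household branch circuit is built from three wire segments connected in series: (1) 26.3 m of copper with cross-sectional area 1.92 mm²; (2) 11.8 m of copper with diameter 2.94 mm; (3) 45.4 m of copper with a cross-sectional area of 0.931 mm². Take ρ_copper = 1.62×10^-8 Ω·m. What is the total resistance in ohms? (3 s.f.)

1.04 Ω

Seg 1: A = 1.92 mm² = 1.920e-06 m²
R_1 = (1.62×10^-8)(26.3)/(1.920e-06) = 0.2219 Ω
Seg 2: A = π(d/2)² = π(1.4700e-03 m)² = 6.789e-06 m²
R_2 = (1.62×10^-8)(11.8)/(6.789e-06) = 0.02816 Ω
Seg 3: A = 0.931 mm² = 9.310e-07 m²
R_3 = (1.62×10^-8)(45.4)/(9.310e-07) = 0.79 Ω
R_total = R_1 + R_2 + R_3 = 1.04 Ω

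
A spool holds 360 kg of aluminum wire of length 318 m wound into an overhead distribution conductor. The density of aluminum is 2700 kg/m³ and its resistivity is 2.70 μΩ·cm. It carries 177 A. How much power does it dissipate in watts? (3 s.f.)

ρ = 2.70 μΩ·cm = 2.70×10^-8 Ω·m
A = m/(density·L) = 360/(2700×318) = 4.1929e-04 m²
R = ρL/A = (2.70×10^-8)(318)/(4.1929e-04) = 0.02048 Ω
P = I²R = (177)² × 0.02048 = 642 W

642 W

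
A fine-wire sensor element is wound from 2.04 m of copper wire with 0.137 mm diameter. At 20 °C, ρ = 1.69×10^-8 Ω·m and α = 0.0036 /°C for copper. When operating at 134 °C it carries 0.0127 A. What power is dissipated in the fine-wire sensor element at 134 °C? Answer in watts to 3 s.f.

5.32×10^-4 W

A = π(d/2)² = π(6.8500e-05 m)² = 1.474e-08 m²
R₍20₎ = ρL/A = (1.69×10^-8)(2.04)/(1.474e-08) = 2.339 Ω
R₍134₎ = R₍20₎(1 + αΔT) = 2.339 × (1 + 0.0036×114) = 3.299 Ω
P = I²R = (0.0127)² × 3.299 = 5.32×10^-4 W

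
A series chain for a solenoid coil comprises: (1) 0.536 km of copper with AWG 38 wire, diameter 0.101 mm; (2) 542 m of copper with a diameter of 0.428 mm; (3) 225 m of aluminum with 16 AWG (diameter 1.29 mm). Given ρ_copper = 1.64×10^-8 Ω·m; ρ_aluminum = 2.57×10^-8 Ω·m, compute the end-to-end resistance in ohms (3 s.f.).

1160 Ω

Seg 1: A = π(0.101/2 mm)² = π(5.0500e-05 m)² = 8.012e-09 m²
R_1 = (1.64×10^-8)(536)/(8.012e-09) = 1097 Ω
Seg 2: A = π(d/2)² = π(2.1400e-04 m)² = 1.439e-07 m²
R_2 = (1.64×10^-8)(542)/(1.439e-07) = 61.78 Ω
Seg 3: A = π(1.29/2 mm)² = π(6.4500e-04 m)² = 1.307e-06 m²
R_3 = (2.57×10^-8)(225)/(1.307e-06) = 4.424 Ω
R_total = R_1 + R_2 + R_3 = 1160 Ω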